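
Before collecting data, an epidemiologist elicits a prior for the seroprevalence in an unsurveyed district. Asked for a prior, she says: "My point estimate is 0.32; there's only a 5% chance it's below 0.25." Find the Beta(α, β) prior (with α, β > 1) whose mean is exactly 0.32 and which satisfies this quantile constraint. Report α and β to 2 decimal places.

α ≈ 36.21, β ≈ 76.94

With mean 0.32 fixed, write α = 0.32s, β = 0.68s where s = α+β.
Need P(θ < 0.25) = 0.05 under Beta(0.32s, 0.68s). Normal approximation: (q−m)/√(m(1−m)/s) ≈ z_{0.05} = -1.64, so s ≈ 0.32·0.68·(-1.64)²/(0.25−0.32)² = 120.1.
At s = 120.1: P(θ<0.25) ≈ 0.045. Adjusting to match 0.05 gives s ≈ 113.14.
So α = 0.32·113.14 ≈ 36.21, β = 0.68·113.14 ≈ 76.94.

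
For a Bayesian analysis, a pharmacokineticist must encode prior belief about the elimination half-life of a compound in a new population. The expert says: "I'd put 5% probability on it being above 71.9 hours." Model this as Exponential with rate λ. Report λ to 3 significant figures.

P(T > 71.9) = e^(−λ·71.9) = 0.05, so λ = −ln(0.05)/71.9 = 0.0417.

λ ≈ 0.0417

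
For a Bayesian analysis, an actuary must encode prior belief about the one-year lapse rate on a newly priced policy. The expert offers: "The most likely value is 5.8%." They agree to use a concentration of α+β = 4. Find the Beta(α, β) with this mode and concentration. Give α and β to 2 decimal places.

For α,β > 1 the Beta mode is (α−1)/(α+β−2). With α+β = 4, the mode is (α−1)/2.
Set (α−1)/2 = 0.058 → α = 1 + 0.058·2 = 1.12.
β = 4 − α = 2.88.

α = 1.12, β = 2.88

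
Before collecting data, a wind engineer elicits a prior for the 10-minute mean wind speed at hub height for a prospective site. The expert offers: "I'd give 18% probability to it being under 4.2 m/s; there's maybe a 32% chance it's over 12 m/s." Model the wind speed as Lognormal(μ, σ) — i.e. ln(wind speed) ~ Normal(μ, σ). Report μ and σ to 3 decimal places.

μ ≈ 2.130, σ ≈ 0.759

If T ~ Lognormal(μ,σ) then ln T ~ Normal(μ,σ), so the p-quantile of ln T is μ + z_p·σ.
ln(4.2) = 1.435 and ln(12) = 2.485; z_{0.18} = -0.9154, z_{0.68} = 0.4677.
σ = (2.485 − 1.435)/(0.4677 − (-0.9154)) = 0.759.
μ = 1.435 − (-0.9154)·0.759 = 2.130.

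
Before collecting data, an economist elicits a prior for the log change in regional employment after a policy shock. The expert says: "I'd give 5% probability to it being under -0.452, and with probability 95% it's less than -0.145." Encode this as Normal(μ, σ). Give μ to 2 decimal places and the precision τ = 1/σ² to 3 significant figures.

μ = -0.30, τ = 115

For Normal(μ,σ), the p-quantile is μ + z_p·σ. Here z_{0.05} = -1.645, z_{0.95} = 1.645.
So -0.452 = μ − 1.645σ and -0.145 = μ + 1.645σ.
Subtracting: σ = (-0.145 − -0.452)/(1.645 − (-1.645)) = 0.09.
Then μ = -0.452 − (-1.645)·0.09 = -0.30.
Precision τ = 1/σ² = 1/0.09332² = 115.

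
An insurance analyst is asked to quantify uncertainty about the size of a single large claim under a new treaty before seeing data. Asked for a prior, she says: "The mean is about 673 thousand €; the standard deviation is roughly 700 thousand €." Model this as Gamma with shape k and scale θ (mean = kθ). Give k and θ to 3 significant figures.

For Gamma(k, scale θ): mean = kθ, variance = kθ², so CV = 1/√k.
CV = SD/mean = 700/673 = 1.04, hence k = 1/CV² = 0.924.
Then θ = mean/k = 673/0.924 = 728.

k ≈ 0.924, θ ≈ 728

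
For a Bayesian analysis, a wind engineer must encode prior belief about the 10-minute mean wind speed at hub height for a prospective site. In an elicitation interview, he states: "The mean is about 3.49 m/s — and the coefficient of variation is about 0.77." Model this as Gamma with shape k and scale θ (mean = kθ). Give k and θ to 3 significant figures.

k ≈ 1.69, θ ≈ 2.07

For Gamma(k, scale θ): mean = kθ, variance = kθ², so CV = 1/√k.
CV = 0.77, hence k = 1/CV² = 1.69.
Then θ = mean/k = 3.49/1.69 = 2.07.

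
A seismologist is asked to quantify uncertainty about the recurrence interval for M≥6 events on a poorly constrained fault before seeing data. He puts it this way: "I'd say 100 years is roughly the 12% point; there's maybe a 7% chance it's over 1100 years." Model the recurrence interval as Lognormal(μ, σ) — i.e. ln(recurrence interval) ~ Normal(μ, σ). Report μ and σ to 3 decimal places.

μ ≈ 5.668, σ ≈ 0.905

If T ~ Lognormal(μ,σ) then ln T ~ Normal(μ,σ), so the p-quantile of ln T is μ + z_p·σ.
ln(100) = 4.605 and ln(1100) = 7.003; z_{0.12} = -1.175, z_{0.93} = 1.476.
σ = (7.003 − 4.605)/(1.476 − (-1.175)) = 0.905.
μ = 4.605 − (-1.175)·0.905 = 5.668.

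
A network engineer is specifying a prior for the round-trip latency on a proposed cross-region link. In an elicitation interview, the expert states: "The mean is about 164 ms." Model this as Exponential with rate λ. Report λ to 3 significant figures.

λ ≈ 0.0061

Exponential mean = 1/λ, so λ = 1/164.0 = 0.0061.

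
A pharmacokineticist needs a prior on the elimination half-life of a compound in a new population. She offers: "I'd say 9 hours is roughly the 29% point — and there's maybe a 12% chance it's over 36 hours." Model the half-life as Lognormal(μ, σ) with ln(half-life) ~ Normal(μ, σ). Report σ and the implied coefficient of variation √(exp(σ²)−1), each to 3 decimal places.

σ ≈ 0.802, CV ≈ 0.950

If T ~ Lognormal(μ,σ) then ln T ~ Normal(μ,σ), so the p-quantile of ln T is μ + z_p·σ.
ln(9) = 2.197 and ln(36) = 3.584; z_{0.29} = -0.5534, z_{0.88} = 1.175.
σ = (3.584 − 2.197)/(1.175 − (-0.5534)) = 0.802.
μ = 2.197 − (-0.5534)·0.802 = 2.641.
CV = √(exp(σ²)−1) = √(exp(0.6433)−1) = 0.950.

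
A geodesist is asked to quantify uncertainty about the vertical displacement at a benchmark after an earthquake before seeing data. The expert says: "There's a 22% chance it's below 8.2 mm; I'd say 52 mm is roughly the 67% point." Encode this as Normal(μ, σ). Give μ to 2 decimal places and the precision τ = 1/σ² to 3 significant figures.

μ = 36.10, τ = 0.000766

The p-quantile of Normal(μ,σ) is μ + z_p·σ, with z_{0.22} = -0.7722 and z_{0.67} = 0.4399.
Eliminate σ: μ = (z₂·x₁ − z₁·x₂)/(z₂ − z₁) = (0.4399·8.2 − (-0.7722)·52)/1.212 = 36.10.
Then σ = (x₂ − x₁)/(z₂ − z₁) = (52 − 8.2)/1.212 = 36.14.
Precision τ = 1/σ² = 1/36.14² = 0.000766.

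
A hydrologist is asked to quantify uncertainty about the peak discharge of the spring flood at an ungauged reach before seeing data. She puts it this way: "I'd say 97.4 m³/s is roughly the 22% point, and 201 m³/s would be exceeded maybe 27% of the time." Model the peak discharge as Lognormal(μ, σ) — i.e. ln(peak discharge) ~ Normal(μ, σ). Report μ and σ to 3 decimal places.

μ ≈ 4.983, σ ≈ 0.523

If T ~ Lognormal(μ,σ) then ln T ~ Normal(μ,σ), so the p-quantile of ln T is μ + z_p·σ.
ln(97.4) = 4.579 and ln(201) = 5.303; z_{0.22} = -0.7722, z_{0.73} = 0.6128.
σ = (5.303 − 4.579)/(0.6128 − (-0.7722)) = 0.523.
μ = 4.579 − (-0.7722)·0.523 = 4.983.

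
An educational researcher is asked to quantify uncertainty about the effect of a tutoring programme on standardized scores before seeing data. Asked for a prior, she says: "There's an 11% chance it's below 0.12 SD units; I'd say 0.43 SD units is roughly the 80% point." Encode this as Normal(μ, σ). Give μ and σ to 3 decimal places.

For Normal(μ,σ), the p-quantile is μ + z_p·σ. Here z_{0.11} = -1.227, z_{0.8} = 0.8416.
So 0.12 = μ − 1.227σ and 0.43 = μ + 0.8416σ.
Subtracting: σ = (0.43 − 0.12)/(0.8416 − (-1.227)) = 0.150.
Then μ = 0.12 − (-1.227)·0.150 = 0.304.

μ = 0.304, σ = 0.150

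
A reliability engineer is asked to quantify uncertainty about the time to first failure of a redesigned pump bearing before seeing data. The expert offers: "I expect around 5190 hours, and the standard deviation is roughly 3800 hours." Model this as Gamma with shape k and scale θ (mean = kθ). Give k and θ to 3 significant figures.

k ≈ 1.87, θ ≈ 2780

For Gamma(k, scale θ): mean = kθ, variance = kθ², so CV = 1/√k.
CV = SD/mean = 3800/5190 = 0.7322, hence k = 1/CV² = 1.87.
Then θ = mean/k = 5190/1.87 = 2780.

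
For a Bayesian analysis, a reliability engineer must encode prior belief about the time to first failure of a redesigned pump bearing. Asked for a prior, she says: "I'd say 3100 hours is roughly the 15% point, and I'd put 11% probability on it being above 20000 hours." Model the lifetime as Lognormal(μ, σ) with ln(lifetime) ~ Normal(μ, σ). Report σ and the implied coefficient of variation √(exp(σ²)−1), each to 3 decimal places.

σ ≈ 0.824, CV ≈ 0.986

If T ~ Lognormal(μ,σ) then ln T ~ Normal(μ,σ), so the p-quantile of ln T is μ + z_p·σ.
ln(3100) = 8.039 and ln(20000) = 9.903; z_{0.15} = -1.036, z_{0.89} = 1.227.
σ = (9.903 − 8.039)/(1.227 − (-1.036)) = 0.824.
μ = 8.039 − (-1.036)·0.824 = 8.893.
CV = √(exp(σ²)−1) = √(exp(0.6787)−1) = 0.986.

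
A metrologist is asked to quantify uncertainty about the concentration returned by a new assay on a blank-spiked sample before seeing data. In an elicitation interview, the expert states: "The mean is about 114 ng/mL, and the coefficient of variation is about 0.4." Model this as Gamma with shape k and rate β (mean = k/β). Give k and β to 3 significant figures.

k ≈ 6.25, β ≈ 0.0548

For Gamma(k, rate β): mean = k/β, variance = k/β², so CV = 1/√k.
CV = 0.4, hence k = 1/CV² = 6.25.
Then β = k/mean = 6.25/114 = 0.0548.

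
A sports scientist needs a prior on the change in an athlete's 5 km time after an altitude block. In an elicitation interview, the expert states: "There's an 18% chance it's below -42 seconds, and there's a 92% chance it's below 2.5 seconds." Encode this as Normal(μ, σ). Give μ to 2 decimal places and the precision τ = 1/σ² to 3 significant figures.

μ = -24.45, τ = 0.00272

For Normal(μ,σ), the p-quantile is μ + z_p·σ. Here z_{0.18} = -0.9154, z_{0.92} = 1.405.
So -42 = μ − 0.9154σ and 2.5 = μ + 1.405σ.
Subtracting: σ = (2.5 − -42)/(1.405 − (-0.9154)) = 19.18.
Then μ = -42 − (-0.9154)·19.18 = -24.45.
Precision τ = 1/σ² = 1/19.18² = 0.00272.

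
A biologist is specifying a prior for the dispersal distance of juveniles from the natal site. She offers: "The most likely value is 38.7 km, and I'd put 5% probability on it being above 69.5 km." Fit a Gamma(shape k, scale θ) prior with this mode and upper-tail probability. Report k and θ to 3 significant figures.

k ≈ 9.13, θ ≈ 4.76

Gamma(k,θ) with k>1 has mode (k−1)θ, so θ = 38.7/(k−1).
Need P(X < 69.5) = 0.95 with θ tied to k this way. Start at k = 2, θ = 38.7: P(X<69.5) ≈ 0.536.
Too low — raise k to concentrate. Iterating converges to k ≈ 9.13.
Then θ = 38.7/(9.13−1) ≈ 4.76.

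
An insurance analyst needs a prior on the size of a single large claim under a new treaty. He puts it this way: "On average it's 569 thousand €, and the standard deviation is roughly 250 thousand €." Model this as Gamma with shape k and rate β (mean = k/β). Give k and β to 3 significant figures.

For Gamma(k, rate β): mean = k/β, variance = k/β², so CV = 1/√k.
CV = SD/mean = 250/569 = 0.4394, hence k = 1/CV² = 5.18.
Then β = k/mean = 5.18/569 = 0.0091.

k ≈ 5.18, β ≈ 0.0091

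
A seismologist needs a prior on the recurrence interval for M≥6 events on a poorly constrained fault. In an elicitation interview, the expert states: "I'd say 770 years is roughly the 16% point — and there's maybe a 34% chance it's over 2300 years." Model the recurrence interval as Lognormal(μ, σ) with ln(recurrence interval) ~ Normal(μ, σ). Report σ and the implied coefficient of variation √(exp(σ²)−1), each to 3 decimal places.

If T ~ Lognormal(μ,σ) then ln T ~ Normal(μ,σ), so the p-quantile of ln T is μ + z_p·σ.
ln(770) = 6.646 and ln(2300) = 7.741; z_{0.16} = -0.9945, z_{0.66} = 0.4125.
σ = (7.741 − 6.646)/(0.4125 − (-0.9945)) = 0.778.
μ = 6.646 − (-0.9945)·0.778 = 7.420.
CV = √(exp(σ²)−1) = √(exp(0.6049)−1) = 0.912.

σ ≈ 0.778, CV ≈ 0.912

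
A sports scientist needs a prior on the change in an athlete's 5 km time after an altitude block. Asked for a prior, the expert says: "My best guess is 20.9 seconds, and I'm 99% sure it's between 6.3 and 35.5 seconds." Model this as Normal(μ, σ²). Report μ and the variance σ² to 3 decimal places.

A symmetric 99% interval runs μ ± z·σ with z = 2.576.
Half-width = 14.6, so σ = 14.6/2.576 = 5.6681 and σ² = 32.127.
μ is the stated best guess, 20.900.

μ = 20.900, σ² = 32.127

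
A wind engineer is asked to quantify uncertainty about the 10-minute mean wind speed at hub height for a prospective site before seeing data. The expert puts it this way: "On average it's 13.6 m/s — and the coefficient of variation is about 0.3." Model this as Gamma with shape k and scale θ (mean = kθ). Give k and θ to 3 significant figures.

For Gamma(k, scale θ): mean = kθ, variance = kθ², so CV = 1/√k.
CV = 0.3, hence k = 1/CV² = 11.1.
Then θ = mean/k = 13.6/11.1 = 1.22.

k ≈ 11.1, θ ≈ 1.22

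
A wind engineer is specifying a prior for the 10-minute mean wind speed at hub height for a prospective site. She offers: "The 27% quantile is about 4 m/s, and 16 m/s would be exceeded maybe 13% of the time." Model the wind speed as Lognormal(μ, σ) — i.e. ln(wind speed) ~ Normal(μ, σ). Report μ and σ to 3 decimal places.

If T ~ Lognormal(μ,σ) then ln T ~ Normal(μ,σ), so the p-quantile of ln T is μ + z_p·σ.
ln(4) = 1.386 and ln(16) = 2.773; z_{0.27} = -0.6128, z_{0.87} = 1.126.
σ = (2.773 − 1.386)/(1.126 − (-0.6128)) = 0.797.
μ = 1.386 − (-0.6128)·0.797 = 1.875.

μ ≈ 1.875, σ ≈ 0.797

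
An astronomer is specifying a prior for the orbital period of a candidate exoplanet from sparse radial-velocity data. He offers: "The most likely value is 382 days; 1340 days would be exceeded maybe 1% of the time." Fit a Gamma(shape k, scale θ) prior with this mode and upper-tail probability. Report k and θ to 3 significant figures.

Gamma(k,θ) with k>1 has mode (k−1)θ, so θ = 382/(k−1).
Need P(X < 1340) = 0.99 with θ tied to k this way. Start at k = 2, θ = 382: P(X<1340) ≈ 0.865.
Too low — raise k to concentrate. Iterating converges to k ≈ 3.75.
Then θ = 382/(3.75−1) ≈ 139.

k ≈ 3.75, θ ≈ 139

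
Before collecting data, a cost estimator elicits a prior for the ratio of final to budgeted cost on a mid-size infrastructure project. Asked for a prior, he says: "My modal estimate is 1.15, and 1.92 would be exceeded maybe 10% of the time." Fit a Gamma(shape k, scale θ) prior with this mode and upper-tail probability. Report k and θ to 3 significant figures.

Gamma(k,θ) with k>1 has mode (k−1)θ, so θ = 1.15/(k−1).
Need P(X < 1.92) = 0.9 with θ tied to k this way. Start at k = 2, θ = 1.15: P(X<1.92) ≈ 0.497.
Too low — raise k to concentrate. Iterating converges to k ≈ 8.19.
Then θ = 1.15/(8.19−1) ≈ 0.16.

k ≈ 8.19, θ ≈ 0.16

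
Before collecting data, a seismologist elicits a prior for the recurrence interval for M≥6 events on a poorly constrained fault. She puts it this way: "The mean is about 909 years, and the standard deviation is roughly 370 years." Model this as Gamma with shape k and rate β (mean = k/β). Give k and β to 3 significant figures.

For Gamma(k, rate β): mean = k/β, variance = k/β², so CV = 1/√k.
CV = SD/mean = 370/909 = 0.407, hence k = 1/CV² = 6.04.
Then β = k/mean = 6.04/909 = 0.00664.

k ≈ 6.04, β ≈ 0.00664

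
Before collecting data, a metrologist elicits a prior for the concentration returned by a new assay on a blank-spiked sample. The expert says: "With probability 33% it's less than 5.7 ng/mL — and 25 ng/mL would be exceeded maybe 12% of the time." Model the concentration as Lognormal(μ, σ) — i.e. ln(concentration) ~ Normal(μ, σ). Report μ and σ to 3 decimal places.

μ ≈ 2.143, σ ≈ 0.915

If T ~ Lognormal(μ,σ) then ln T ~ Normal(μ,σ), so the p-quantile of ln T is μ + z_p·σ.
ln(5.7) = 1.74 and ln(25) = 3.219; z_{0.33} = -0.4399, z_{0.88} = 1.175.
σ = (3.219 − 1.74)/(1.175 − (-0.4399)) = 0.915.
μ = 1.74 − (-0.4399)·0.915 = 2.143.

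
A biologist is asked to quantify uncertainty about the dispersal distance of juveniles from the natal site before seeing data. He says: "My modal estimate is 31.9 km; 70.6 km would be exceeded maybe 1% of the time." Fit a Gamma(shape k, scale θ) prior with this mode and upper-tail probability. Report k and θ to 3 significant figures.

Gamma(k,θ) with k>1 has mode (k−1)θ, so θ = 31.9/(k−1).
Need P(X < 70.6) = 0.99 with θ tied to k this way. Start at k = 2, θ = 31.9: P(X<70.6) ≈ 0.649.
Too low — raise k to concentrate. Iterating converges to k ≈ 8.63.
Then θ = 31.9/(8.63−1) ≈ 4.18.

k ≈ 8.63, θ ≈ 4.18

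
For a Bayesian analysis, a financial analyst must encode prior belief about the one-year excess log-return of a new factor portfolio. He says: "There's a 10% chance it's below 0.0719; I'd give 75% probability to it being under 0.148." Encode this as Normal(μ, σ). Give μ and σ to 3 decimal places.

μ = 0.122, σ = 0.039

The p-quantile of Normal(μ,σ) is μ + z_p·σ, with z_{0.1} = -1.282 and z_{0.75} = 0.6745.
Eliminate σ: μ = (z₂·x₁ − z₁·x₂)/(z₂ − z₁) = (0.6745·0.0719 − (-1.282)·0.148)/1.956 = 0.122.
Then σ = (x₂ − x₁)/(z₂ − z₁) = (0.148 − 0.0719)/1.956 = 0.039.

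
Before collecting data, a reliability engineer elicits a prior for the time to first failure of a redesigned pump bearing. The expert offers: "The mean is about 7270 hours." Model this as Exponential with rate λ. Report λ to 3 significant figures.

Exponential mean = 1/λ, so λ = 1/7270.0 = 0.000138.

λ ≈ 0.000138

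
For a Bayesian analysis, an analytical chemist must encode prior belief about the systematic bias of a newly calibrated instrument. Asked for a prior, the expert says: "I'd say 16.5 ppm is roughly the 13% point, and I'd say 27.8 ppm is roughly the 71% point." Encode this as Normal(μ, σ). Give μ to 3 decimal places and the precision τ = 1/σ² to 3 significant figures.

μ = 24.077, τ = 0.0221

The p-quantile of Normal(μ,σ) is μ + z_p·σ, with z_{0.13} = -1.126 and z_{0.71} = 0.5534.
Eliminate σ: μ = (z₂·x₁ − z₁·x₂)/(z₂ − z₁) = (0.5534·16.5 − (-1.126)·27.8)/1.68 = 24.077.
Then σ = (x₂ − x₁)/(z₂ − z₁) = (27.8 − 16.5)/1.68 = 6.727.
Precision τ = 1/σ² = 1/6.727² = 0.0221.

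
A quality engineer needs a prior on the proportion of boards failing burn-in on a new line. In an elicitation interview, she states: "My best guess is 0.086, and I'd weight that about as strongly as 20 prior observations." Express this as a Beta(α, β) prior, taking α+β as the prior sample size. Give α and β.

α = 1.72, β = 18.28

Under the effective-sample-size interpretation, Beta(α, β) has prior mean α/(α+β) and prior sample size α+β.
So α+β = 20 and α/(α+β) = 0.086, giving α = 0.086·20 = 1.72 and β = 20 − 1.72 = 18.28.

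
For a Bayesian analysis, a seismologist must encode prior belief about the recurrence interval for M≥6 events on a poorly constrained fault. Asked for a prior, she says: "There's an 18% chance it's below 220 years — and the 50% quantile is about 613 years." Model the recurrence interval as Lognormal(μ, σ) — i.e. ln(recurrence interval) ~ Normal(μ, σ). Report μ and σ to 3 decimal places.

If T ~ Lognormal(μ,σ) then ln T ~ Normal(μ,σ), so the p-quantile of ln T is μ + z_p·σ.
ln(220) = 5.394 and ln(613) = 6.418; z_{0.18} = -0.9154, z_{0.5} = 0.
σ = (6.418 − 5.394)/(0 − (-0.9154)) = 1.119.
μ = 5.394 − (-0.9154)·1.119 = 6.418.

μ ≈ 6.418, σ ≈ 1.119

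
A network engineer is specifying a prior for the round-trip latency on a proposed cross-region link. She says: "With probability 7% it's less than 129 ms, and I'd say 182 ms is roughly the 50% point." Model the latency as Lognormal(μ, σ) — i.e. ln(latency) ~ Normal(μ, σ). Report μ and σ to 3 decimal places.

If T ~ Lognormal(μ,σ) then ln T ~ Normal(μ,σ), so the p-quantile of ln T is μ + z_p·σ.
ln(129) = 4.86 and ln(182) = 5.204; z_{0.07} = -1.476, z_{0.5} = 0.
σ = (5.204 − 4.86)/(0 − (-1.476)) = 0.233.
μ = 4.86 − (-1.476)·0.233 = 5.204.

μ ≈ 5.204, σ ≈ 0.233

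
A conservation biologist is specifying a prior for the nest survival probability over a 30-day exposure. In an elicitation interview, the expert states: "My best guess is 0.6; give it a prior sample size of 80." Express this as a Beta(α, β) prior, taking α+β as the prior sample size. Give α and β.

α = 48, β = 32

Under the effective-sample-size interpretation, Beta(α, β) has prior mean α/(α+β) and prior sample size α+β.
So α+β = 80 and α/(α+β) = 0.6, giving α = 0.6·80 = 48 and β = 80 − 48 = 32.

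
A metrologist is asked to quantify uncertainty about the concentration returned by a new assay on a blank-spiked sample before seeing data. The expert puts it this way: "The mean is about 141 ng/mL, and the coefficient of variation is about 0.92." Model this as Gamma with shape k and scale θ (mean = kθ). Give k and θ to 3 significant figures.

For Gamma(k, scale θ): mean = kθ, variance = kθ², so CV = 1/√k.
CV = 0.92, hence k = 1/CV² = 1.18.
Then θ = mean/k = 141/1.18 = 119.

k ≈ 1.18, θ ≈ 119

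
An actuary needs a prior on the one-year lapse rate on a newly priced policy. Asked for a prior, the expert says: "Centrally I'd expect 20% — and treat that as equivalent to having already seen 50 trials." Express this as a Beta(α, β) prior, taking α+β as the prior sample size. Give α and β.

α = 10, β = 40

Under the effective-sample-size interpretation, Beta(α, β) has prior mean α/(α+β) and prior sample size α+β.
So α+β = 50 and α/(α+β) = 0.2, giving α = 0.2·50 = 10 and β = 50 − 10 = 40.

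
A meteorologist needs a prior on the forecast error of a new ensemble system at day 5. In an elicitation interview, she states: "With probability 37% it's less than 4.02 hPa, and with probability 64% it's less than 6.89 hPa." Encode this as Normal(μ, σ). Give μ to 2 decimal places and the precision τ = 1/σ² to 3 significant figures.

μ = 5.40, τ = 0.0579

The p-quantile of Normal(μ,σ) is μ + z_p·σ, with z_{0.37} = -0.3319 and z_{0.64} = 0.3585.
Eliminate σ: μ = (z₂·x₁ − z₁·x₂)/(z₂ − z₁) = (0.3585·4.02 − (-0.3319)·6.89)/0.6903 = 5.40.
Then σ = (x₂ − x₁)/(z₂ − z₁) = (6.89 − 4.02)/0.6903 = 4.16.
Precision τ = 1/σ² = 1/4.158² = 0.0579.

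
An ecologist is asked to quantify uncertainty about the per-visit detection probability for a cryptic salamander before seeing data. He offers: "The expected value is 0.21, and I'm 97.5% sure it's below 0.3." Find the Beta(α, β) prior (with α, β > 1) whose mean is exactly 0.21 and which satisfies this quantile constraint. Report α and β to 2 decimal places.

α ≈ 18.67, β ≈ 70.23

With mean 0.21 fixed, write α = 0.21s, β = 0.79s where s = α+β.
Need P(θ < 0.3) = 0.975 under Beta(0.21s, 0.79s). Normal approximation: (q−m)/√(m(1−m)/s) ≈ z_{0.975} = 1.96, so s ≈ 0.21·0.79·(1.96)²/(0.3−0.21)² = 78.7.
At s = 78.7: P(θ<0.3) ≈ 0.968. Adjusting to match 0.975 gives s ≈ 88.90.
So α = 0.21·88.90 ≈ 18.67, β = 0.79·88.90 ≈ 70.23.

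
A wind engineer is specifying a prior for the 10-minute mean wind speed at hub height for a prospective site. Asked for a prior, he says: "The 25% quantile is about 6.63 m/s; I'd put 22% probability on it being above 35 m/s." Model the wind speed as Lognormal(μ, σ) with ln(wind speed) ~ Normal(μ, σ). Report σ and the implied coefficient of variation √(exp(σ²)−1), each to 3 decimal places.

σ ≈ 1.150, CV ≈ 1.659

If T ~ Lognormal(μ,σ) then ln T ~ Normal(μ,σ), so the p-quantile of ln T is μ + z_p·σ.
ln(6.63) = 1.892 and ln(35) = 3.555; z_{0.25} = -0.6745, z_{0.78} = 0.7722.
σ = (3.555 − 1.892)/(0.7722 − (-0.6745)) = 1.150.
μ = 1.892 − (-0.6745)·1.150 = 2.667.
CV = √(exp(σ²)−1) = √(exp(1.3226)−1) = 1.659.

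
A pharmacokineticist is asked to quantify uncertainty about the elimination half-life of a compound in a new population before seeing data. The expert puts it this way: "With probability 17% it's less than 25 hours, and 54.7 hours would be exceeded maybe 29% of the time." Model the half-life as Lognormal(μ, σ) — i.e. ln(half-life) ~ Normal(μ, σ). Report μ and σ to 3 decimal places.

μ ≈ 3.714, σ ≈ 0.519

If T ~ Lognormal(μ,σ) then ln T ~ Normal(μ,σ), so the p-quantile of ln T is μ + z_p·σ.
ln(25) = 3.219 and ln(54.7) = 4.002; z_{0.17} = -0.9542, z_{0.71} = 0.5534.
σ = (4.002 − 3.219)/(0.5534 − (-0.9542)) = 0.519.
μ = 3.219 − (-0.9542)·0.519 = 3.714.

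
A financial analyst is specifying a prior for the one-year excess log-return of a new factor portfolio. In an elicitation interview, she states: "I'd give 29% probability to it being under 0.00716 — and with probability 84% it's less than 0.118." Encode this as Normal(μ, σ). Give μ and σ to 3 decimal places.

μ = 0.047, σ = 0.072

For Normal(μ,σ), the p-quantile is μ + z_p·σ. Here z_{0.29} = -0.5534, z_{0.84} = 0.9945.
So 0.00716 = μ − 0.5534σ and 0.118 = μ + 0.9945σ.
Subtracting: σ = (0.118 − 0.00716)/(0.9945 − (-0.5534)) = 0.072.
Then μ = 0.00716 − (-0.5534)·0.072 = 0.047.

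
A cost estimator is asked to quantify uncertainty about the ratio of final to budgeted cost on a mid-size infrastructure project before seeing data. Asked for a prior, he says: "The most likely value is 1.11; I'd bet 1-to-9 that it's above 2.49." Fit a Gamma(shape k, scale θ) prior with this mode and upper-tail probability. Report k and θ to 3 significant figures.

k ≈ 3.95, θ ≈ 0.377

Gamma(k,θ) with k>1 has mode (k−1)θ, so θ = 1.11/(k−1).
Need P(X < 2.49) = 0.9 with θ tied to k this way. Start at k = 2, θ = 1.11: P(X<2.49) ≈ 0.656.
Too low — raise k to concentrate. Iterating converges to k ≈ 3.95.
Then θ = 1.11/(3.95−1) ≈ 0.377.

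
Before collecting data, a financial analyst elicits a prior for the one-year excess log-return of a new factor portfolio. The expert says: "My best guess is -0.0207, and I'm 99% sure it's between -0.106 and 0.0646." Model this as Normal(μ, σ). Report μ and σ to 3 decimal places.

μ = -0.021, σ = 0.033

A symmetric 99% interval runs μ ± z·σ with z = 2.576.
Half-width = 0.0853, so σ = 0.0853/2.576 = 0.033.
μ is the stated best guess, -0.021.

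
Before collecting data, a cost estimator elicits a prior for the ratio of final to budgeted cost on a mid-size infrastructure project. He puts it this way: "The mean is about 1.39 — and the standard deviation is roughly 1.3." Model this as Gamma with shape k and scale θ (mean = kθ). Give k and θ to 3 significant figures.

For Gamma(k, scale θ): mean = kθ, variance = kθ², so CV = 1/√k.
CV = SD/mean = 1.3/1.39 = 0.9353, hence k = 1/CV² = 1.14.
Then θ = mean/k = 1.39/1.14 = 1.22.

k ≈ 1.14, θ ≈ 1.22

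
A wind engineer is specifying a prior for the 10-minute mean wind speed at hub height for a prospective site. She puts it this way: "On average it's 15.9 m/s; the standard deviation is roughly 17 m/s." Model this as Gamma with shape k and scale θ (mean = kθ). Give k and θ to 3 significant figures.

For Gamma(k, scale θ): mean = kθ, variance = kθ², so CV = 1/√k.
CV = SD/mean = 17/15.9 = 1.069, hence k = 1/CV² = 0.875.
Then θ = mean/k = 15.9/0.875 = 18.2.

k ≈ 0.875, θ ≈ 18.2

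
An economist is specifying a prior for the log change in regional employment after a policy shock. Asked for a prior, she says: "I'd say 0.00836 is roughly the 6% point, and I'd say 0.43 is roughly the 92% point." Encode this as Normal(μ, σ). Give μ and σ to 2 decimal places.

For Normal(μ,σ), the p-quantile is μ + z_p·σ. Here z_{0.06} = -1.555, z_{0.92} = 1.405.
So 0.00836 = μ − 1.555σ and 0.43 = μ + 1.405σ.
Subtracting: σ = (0.43 − 0.00836)/(1.405 − (-1.555)) = 0.14.
Then μ = 0.00836 − (-1.555)·0.14 = 0.23.

μ = 0.23, σ = 0.14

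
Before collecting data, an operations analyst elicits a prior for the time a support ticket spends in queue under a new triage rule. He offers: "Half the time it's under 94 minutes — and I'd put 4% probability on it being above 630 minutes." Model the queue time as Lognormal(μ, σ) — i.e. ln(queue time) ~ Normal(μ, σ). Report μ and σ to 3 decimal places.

If T ~ Lognormal(μ,σ) then ln T ~ Normal(μ,σ), so the p-quantile of ln T is μ + z_p·σ.
ln(94) = 4.543 and ln(630) = 6.446; z_{0.5} = 0, z_{0.96} = 1.751.
σ = (6.446 − 4.543)/(1.751 − (0)) = 1.087.
μ = 4.543 − (0)·1.087 = 4.543.

μ ≈ 4.543, σ ≈ 1.087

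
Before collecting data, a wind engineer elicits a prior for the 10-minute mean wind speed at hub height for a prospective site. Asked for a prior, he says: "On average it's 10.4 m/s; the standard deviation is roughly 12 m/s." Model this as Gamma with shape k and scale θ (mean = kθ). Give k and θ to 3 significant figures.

For Gamma(k, scale θ): mean = kθ, variance = kθ², so CV = 1/√k.
CV = SD/mean = 12/10.4 = 1.154, hence k = 1/CV² = 0.751.
Then θ = mean/k = 10.4/0.751 = 13.8.

k ≈ 0.751, θ ≈ 13.8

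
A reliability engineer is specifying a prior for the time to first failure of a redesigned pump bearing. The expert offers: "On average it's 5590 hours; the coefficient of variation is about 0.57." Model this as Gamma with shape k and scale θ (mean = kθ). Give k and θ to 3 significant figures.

For Gamma(k, scale θ): mean = kθ, variance = kθ², so CV = 1/√k.
CV = 0.57, hence k = 1/CV² = 3.08.
Then θ = mean/k = 5590/3.08 = 1820.

k ≈ 3.08, θ ≈ 1820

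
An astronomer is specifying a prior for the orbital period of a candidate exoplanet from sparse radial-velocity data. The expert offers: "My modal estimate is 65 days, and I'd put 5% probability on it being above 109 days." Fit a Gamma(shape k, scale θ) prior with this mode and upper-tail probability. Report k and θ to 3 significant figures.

k ≈ 11.5, θ ≈ 6.22

Gamma(k,θ) with k>1 has mode (k−1)θ, so θ = 65/(k−1).
Need P(X < 109) = 0.95 with θ tied to k this way. Start at k = 2, θ = 65: P(X<109) ≈ 0.500.
Too low — raise k to concentrate. Iterating converges to k ≈ 11.5.
Then θ = 65/(11.5−1) ≈ 6.22.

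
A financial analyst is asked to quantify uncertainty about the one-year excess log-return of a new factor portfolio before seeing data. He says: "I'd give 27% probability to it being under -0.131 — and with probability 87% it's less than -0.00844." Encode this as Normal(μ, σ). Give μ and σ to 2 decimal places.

The p-quantile of Normal(μ,σ) is μ + z_p·σ, with z_{0.27} = -0.6128 and z_{0.87} = 1.126.
Eliminate σ: μ = (z₂·x₁ − z₁·x₂)/(z₂ − z₁) = (1.126·-0.131 − (-0.6128)·-0.00844)/1.739 = -0.09.
Then σ = (x₂ − x₁)/(z₂ − z₁) = (-0.00844 − -0.131)/1.739 = 0.07.

μ = -0.09, σ = 0.07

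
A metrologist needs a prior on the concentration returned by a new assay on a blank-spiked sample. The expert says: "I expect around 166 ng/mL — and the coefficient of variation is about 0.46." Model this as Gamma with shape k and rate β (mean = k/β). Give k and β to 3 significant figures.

For Gamma(k, rate β): mean = k/β, variance = k/β², so CV = 1/√k.
CV = 0.46, hence k = 1/CV² = 4.73.
Then β = k/mean = 4.73/166 = 0.0285.

k ≈ 4.73, β ≈ 0.0285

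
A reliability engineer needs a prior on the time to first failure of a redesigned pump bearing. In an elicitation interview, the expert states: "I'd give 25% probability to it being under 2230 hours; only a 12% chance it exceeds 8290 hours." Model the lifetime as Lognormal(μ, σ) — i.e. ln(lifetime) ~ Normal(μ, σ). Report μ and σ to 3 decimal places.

If T ~ Lognormal(μ,σ) then ln T ~ Normal(μ,σ), so the p-quantile of ln T is μ + z_p·σ.
ln(2230) = 7.71 and ln(8290) = 9.023; z_{0.25} = -0.6745, z_{0.88} = 1.175.
σ = (9.023 − 7.71)/(1.175 − (-0.6745)) = 0.710.
μ = 7.71 − (-0.6745)·0.710 = 8.189.

μ ≈ 8.189, σ ≈ 0.710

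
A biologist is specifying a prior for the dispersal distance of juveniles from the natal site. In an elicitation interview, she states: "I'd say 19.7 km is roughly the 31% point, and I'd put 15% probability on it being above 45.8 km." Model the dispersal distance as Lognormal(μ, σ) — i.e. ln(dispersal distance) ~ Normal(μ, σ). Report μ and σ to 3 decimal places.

μ ≈ 3.254, σ ≈ 0.551

If T ~ Lognormal(μ,σ) then ln T ~ Normal(μ,σ), so the p-quantile of ln T is μ + z_p·σ.
ln(19.7) = 2.981 and ln(45.8) = 3.824; z_{0.31} = -0.4959, z_{0.85} = 1.036.
σ = (3.824 − 2.981)/(1.036 − (-0.4959)) = 0.551.
μ = 2.981 − (-0.4959)·0.551 = 3.254.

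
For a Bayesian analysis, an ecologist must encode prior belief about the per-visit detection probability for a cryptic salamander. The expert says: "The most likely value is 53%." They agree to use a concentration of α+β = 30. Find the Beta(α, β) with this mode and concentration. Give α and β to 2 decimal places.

For α,β > 1 the Beta mode is (α−1)/(α+β−2). With α+β = 30, the mode is (α−1)/28.
Set (α−1)/28 = 0.53 → α = 1 + 0.53·28 = 15.84.
β = 30 − α = 14.16.

α = 15.84, β = 14.16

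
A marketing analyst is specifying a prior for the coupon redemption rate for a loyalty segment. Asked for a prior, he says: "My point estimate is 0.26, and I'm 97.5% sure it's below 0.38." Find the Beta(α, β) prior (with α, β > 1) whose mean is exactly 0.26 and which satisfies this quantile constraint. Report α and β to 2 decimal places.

α ≈ 14.87, β ≈ 42.33

With mean 0.26 fixed, write α = 0.26s, β = 0.74s where s = α+β.
Need P(θ < 0.38) = 0.975 under Beta(0.26s, 0.74s). Normal approximation: (q−m)/√(m(1−m)/s) ≈ z_{0.975} = 1.96, so s ≈ 0.26·0.74·(1.96)²/(0.38−0.26)² = 51.3.
At s = 51.3: P(θ<0.38) ≈ 0.969. Adjusting to match 0.975 gives s ≈ 57.20.
So α = 0.26·57.20 ≈ 14.87, β = 0.74·57.20 ≈ 42.33.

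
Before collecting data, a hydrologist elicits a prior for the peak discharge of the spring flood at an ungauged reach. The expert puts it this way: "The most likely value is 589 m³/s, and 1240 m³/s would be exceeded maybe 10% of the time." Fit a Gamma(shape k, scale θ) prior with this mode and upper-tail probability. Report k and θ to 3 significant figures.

Gamma(k,θ) with k>1 has mode (k−1)θ, so θ = 589/(k−1).
Need P(X < 1240) = 0.9 with θ tied to k this way. Start at k = 2, θ = 589: P(X<1240) ≈ 0.622.
Too low — raise k to concentrate. Iterating converges to k ≈ 4.47.
Then θ = 589/(4.47−1) ≈ 170.

k ≈ 4.47, θ ≈ 170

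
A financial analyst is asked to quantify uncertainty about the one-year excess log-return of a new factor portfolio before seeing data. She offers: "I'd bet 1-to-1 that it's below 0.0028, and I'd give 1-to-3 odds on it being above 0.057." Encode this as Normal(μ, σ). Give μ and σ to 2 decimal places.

μ = 0.00, σ = 0.08

The p-quantile of Normal(μ,σ) is μ + z_p·σ, with z_{0.5} = 0 and z_{0.75} = 0.6745.
Eliminate σ: μ = (z₂·x₁ − z₁·x₂)/(z₂ − z₁) = (0.6745·0.0028 − (0)·0.057)/0.6745 = 0.00.
Then σ = (x₂ − x₁)/(z₂ − z₁) = (0.057 − 0.0028)/0.6745 = 0.08.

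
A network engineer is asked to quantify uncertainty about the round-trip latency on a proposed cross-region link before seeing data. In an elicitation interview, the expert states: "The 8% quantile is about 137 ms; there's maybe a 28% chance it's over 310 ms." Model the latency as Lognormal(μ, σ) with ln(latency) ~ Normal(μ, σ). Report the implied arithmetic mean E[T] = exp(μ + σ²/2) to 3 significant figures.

E[T] ≈ 265 ms

If T ~ Lognormal(μ,σ) then ln T ~ Normal(μ,σ), so the p-quantile of ln T is μ + z_p·σ.
ln(137) = 4.92 and ln(310) = 5.737; z_{0.08} = -1.405, z_{0.72} = 0.5828.
σ = (5.737 − 4.92)/(0.5828 − (-1.405)) = 0.411.
μ = 4.92 − (-1.405)·0.411 = 5.497.
E[T] = exp(μ + σ²/2) = exp(5.497 + 0.0844) = 265 ms.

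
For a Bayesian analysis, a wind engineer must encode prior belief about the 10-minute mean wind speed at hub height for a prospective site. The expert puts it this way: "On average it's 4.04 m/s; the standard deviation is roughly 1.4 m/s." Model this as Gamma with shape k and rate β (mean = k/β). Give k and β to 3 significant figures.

k ≈ 8.33, β ≈ 2.06

For Gamma(k, rate β): mean = k/β, variance = k/β², so CV = 1/√k.
CV = SD/mean = 1.4/4.04 = 0.3465, hence k = 1/CV² = 8.33.
Then β = k/mean = 8.33/4.04 = 2.06.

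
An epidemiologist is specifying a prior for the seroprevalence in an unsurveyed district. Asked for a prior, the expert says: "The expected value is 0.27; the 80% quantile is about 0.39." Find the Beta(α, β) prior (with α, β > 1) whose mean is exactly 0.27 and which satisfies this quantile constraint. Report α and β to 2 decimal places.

With mean 0.27 fixed, write α = 0.27s, β = 0.73s where s = α+β.
Need P(θ < 0.39) = 0.8 under Beta(0.27s, 0.73s). Normal approximation: (q−m)/√(m(1−m)/s) ≈ z_{0.8} = 0.842, so s ≈ 0.27·0.73·(0.842)²/(0.39−0.27)² = 9.7.
At s = 9.7: P(θ<0.39) ≈ 0.809. Adjusting to match 0.8 gives s ≈ 8.76.
So α = 0.27·8.76 ≈ 2.37, β = 0.73·8.76 ≈ 6.39.

α ≈ 2.37, β ≈ 6.39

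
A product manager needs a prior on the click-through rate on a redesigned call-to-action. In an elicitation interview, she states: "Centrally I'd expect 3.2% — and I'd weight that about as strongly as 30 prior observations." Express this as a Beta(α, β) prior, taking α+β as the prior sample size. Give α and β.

α = 0.96, β = 29.04

Under the effective-sample-size interpretation, Beta(α, β) has prior mean α/(α+β) and prior sample size α+β.
So α+β = 30 and α/(α+β) = 0.032, giving α = 0.032·30 = 0.96 and β = 30 − 0.96 = 29.04.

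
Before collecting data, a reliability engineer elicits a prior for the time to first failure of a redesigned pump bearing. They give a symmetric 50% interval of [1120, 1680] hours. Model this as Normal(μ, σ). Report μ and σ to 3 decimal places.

A symmetric 50% interval runs μ ± z·σ with z = 0.6745.
Half-width = 280, so σ = 280/0.6745 = 415.129.
μ is the interval midpoint, 1400.000.

μ = 1400.000, σ = 415.129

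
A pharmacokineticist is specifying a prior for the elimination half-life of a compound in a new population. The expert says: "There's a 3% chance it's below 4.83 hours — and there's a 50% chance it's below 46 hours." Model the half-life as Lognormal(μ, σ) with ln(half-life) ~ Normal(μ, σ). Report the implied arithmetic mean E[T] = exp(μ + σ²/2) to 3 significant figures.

If T ~ Lognormal(μ,σ) then ln T ~ Normal(μ,σ), so the p-quantile of ln T is μ + z_p·σ.
ln(4.83) = 1.575 and ln(46) = 3.829; z_{0.03} = -1.881, z_{0.5} = 0.
σ = (3.829 − 1.575)/(0 − (-1.881)) = 1.198.
μ = 1.575 − (-1.881)·1.198 = 3.829.
E[T] = exp(μ + σ²/2) = exp(3.829 + 0.7180) = 94.3 hours.

E[T] ≈ 94.3 hours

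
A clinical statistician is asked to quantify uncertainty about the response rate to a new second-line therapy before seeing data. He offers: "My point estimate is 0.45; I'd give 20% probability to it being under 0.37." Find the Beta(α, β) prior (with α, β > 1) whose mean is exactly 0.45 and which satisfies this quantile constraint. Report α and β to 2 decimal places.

α ≈ 12.49, β ≈ 15.26

With mean 0.45 fixed, write α = 0.45s, β = 0.55s where s = α+β.
Need P(θ < 0.37) = 0.2 under Beta(0.45s, 0.55s). Normal approximation: (q−m)/√(m(1−m)/s) ≈ z_{0.2} = -0.842, so s ≈ 0.45·0.55·(-0.842)²/(0.37−0.45)² = 27.4.
At s = 27.4: P(θ<0.37) ≈ 0.202. Adjusting to match 0.2 gives s ≈ 27.75.
So α = 0.45·27.75 ≈ 12.49, β = 0.55·27.75 ≈ 15.26.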